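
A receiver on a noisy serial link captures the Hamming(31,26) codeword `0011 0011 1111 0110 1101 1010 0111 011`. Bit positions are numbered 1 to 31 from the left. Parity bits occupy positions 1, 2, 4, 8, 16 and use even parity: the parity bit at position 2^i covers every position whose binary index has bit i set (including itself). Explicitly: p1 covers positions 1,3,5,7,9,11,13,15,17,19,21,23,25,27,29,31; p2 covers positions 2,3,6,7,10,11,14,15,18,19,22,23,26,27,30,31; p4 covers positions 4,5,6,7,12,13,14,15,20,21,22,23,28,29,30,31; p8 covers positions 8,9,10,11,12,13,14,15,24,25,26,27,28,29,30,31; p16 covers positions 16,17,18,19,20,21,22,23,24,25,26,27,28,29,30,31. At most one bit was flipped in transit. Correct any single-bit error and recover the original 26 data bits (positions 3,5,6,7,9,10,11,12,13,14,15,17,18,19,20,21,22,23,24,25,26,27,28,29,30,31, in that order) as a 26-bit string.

10011111011110110100111011

s1: b1⊕b3⊕b5⊕b7⊕b9⊕b11⊕b13⊕b15⊕b17⊕b19⊕b21⊕b23⊕b25⊕b27⊕b29⊕b31 = 0⊕1⊕0⊕1⊕1⊕1⊕0⊕1⊕1⊕0⊕1⊕1⊕0⊕1⊕0⊕1 = 0
s2: b2⊕b3⊕b6⊕b7⊕b10⊕b11⊕b14⊕b15⊕b18⊕b19⊕b22⊕b23⊕b26⊕b27⊕b30⊕b31 = 0⊕1⊕0⊕1⊕1⊕1⊕1⊕1⊕1⊕0⊕0⊕1⊕1⊕1⊕1⊕1 = 0
s4: b4⊕b5⊕b6⊕b7⊕b12⊕b13⊕b14⊕b15⊕b20⊕b21⊕b22⊕b23⊕b28⊕b29⊕b30⊕b31 = 1⊕0⊕0⊕1⊕1⊕0⊕1⊕1⊕1⊕1⊕0⊕1⊕1⊕0⊕1⊕1 = 1
s8: b8⊕b9⊕b10⊕b11⊕b12⊕b13⊕b14⊕b15⊕b24⊕b25⊕b26⊕b27⊕b28⊕b29⊕b30⊕b31 = 1⊕1⊕1⊕1⊕1⊕0⊕1⊕1⊕0⊕0⊕1⊕1⊕1⊕0⊕1⊕1 = 0
s16: b16⊕b17⊕b18⊕b19⊕b20⊕b21⊕b22⊕b23⊕b24⊕b25⊕b26⊕b27⊕b28⊕b29⊕b30⊕b31 = 0⊕1⊕1⊕0⊕1⊕1⊕0⊕1⊕0⊕0⊕1⊕1⊕1⊕0⊕1⊕1 = 0
Syndrome (s16...s1) = 00100 → position 4.
Flip bit 4: corrected codeword = 0010001111110110110110100111011
Data bits at positions 3,5,6,7,9,10,11,12,13,14,15,17,18,19,20,21,22,23,24,25,26,27,28,29,30,31: 10011111011110110100111011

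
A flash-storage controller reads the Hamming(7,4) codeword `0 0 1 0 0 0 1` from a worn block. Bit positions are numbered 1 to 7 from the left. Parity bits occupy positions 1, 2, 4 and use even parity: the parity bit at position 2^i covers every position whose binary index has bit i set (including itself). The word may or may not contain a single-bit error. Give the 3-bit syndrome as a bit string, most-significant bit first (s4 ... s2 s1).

s1: b1⊕b3⊕b5⊕b7 = 0⊕1⊕0⊕1 = 0
s2: b2⊕b3⊕b6⊕b7 = 0⊕1⊕0⊕1 = 0
s4: b4⊕b5⊕b6⊕b7 = 0⊕0⊕0⊕1 = 1
Syndrome (s4...s1) = 100 → position 4.

100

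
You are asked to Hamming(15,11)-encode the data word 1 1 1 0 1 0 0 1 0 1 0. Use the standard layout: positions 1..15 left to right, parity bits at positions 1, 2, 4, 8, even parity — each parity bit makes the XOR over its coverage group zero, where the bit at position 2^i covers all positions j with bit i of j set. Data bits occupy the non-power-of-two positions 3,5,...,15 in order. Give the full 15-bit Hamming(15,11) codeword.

Place data bits at non-power-of-two positions: b3=1, b5=1, b6=1, b7=0, b9=1, b10=0, b11=0, b12=1, b13=0, b14=1, b15=0.
p1 = XOR of data positions {3,5,7,9,11,13,15} = 1⊕1⊕0⊕1⊕0⊕0⊕0 = 1
p2 = XOR of data positions {3,6,7,10,11,14,15} = 1⊕1⊕0⊕0⊕0⊕1⊕0 = 1
p4 = XOR of data positions {5,6,7,12,13,14,15} = 1⊕1⊕0⊕1⊕0⊕1⊕0 = 0
p8 = XOR of data positions {9,10,11,12,13,14,15} = 1⊕0⊕0⊕1⊕0⊕1⊕0 = 1
Codeword b1..b15 = 111011011001010

111011011001010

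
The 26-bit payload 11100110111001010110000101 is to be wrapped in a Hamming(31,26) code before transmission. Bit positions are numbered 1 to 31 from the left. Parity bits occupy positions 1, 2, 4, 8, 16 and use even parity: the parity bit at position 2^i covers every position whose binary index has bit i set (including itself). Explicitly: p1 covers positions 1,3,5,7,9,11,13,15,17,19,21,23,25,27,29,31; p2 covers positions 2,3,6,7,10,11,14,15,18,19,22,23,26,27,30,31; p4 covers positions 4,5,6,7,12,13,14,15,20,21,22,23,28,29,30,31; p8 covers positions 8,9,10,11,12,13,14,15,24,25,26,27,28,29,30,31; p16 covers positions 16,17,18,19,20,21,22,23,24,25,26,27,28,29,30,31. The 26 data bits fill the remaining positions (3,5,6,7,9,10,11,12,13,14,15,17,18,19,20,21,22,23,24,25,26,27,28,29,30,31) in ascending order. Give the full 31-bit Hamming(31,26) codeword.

0111110001101110001010110000101

Place data bits at non-power-of-two positions: b3=1, b5=1, b6=1, b7=0, b9=0, b10=1, b11=1, b12=0, b13=1, b14=1, b15=1, b17=0, b18=0, b19=1, b20=0, b21=1, b22=0, b23=1, b24=1, b25=0, b26=0, b27=0, b28=0, b29=1, b30=0, b31=1.
p1 = XOR of data positions {3,5,7,9,11,13,15,17,19,21,23,25,27,29,31} = 1⊕1⊕0⊕0⊕1⊕1⊕1⊕0⊕1⊕1⊕1⊕0⊕0⊕1⊕1 = 0
p2 = XOR of data positions {3,6,7,10,11,14,15,18,19,22,23,26,27,30,31} = 1⊕1⊕0⊕1⊕1⊕1⊕1⊕0⊕1⊕0⊕1⊕0⊕0⊕0⊕1 = 1
p4 = XOR of data positions {5,6,7,12,13,14,15,20,21,22,23,28,29,30,31} = 1⊕1⊕0⊕0⊕1⊕1⊕1⊕0⊕1⊕0⊕1⊕0⊕1⊕0⊕1 = 1
p8 = XOR of data positions {9,10,11,12,13,14,15,24,25,26,27,28,29,30,31} = 0⊕1⊕1⊕0⊕1⊕1⊕1⊕1⊕0⊕0⊕0⊕0⊕1⊕0⊕1 = 0
p16 = XOR of data positions {17,18,19,20,21,22,23,24,25,26,27,28,29,30,31} = 0⊕0⊕1⊕0⊕1⊕0⊕1⊕1⊕0⊕0⊕0⊕0⊕1⊕0⊕1 = 0
Codeword b1..b31 = 0111110001101110001010110000101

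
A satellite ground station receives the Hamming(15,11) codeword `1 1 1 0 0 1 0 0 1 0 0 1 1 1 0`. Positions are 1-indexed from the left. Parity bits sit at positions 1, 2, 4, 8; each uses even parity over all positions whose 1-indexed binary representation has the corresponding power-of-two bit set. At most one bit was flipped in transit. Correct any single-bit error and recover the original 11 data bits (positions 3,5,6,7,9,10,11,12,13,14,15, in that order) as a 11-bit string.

s1: b1⊕b3⊕b5⊕b7⊕b9⊕b11⊕b13⊕b15 = 1⊕1⊕0⊕0⊕1⊕0⊕1⊕0 = 0
s2: b2⊕b3⊕b6⊕b7⊕b10⊕b11⊕b14⊕b15 = 1⊕1⊕1⊕0⊕0⊕0⊕1⊕0 = 0
s4: b4⊕b5⊕b6⊕b7⊕b12⊕b13⊕b14⊕b15 = 0⊕0⊕1⊕0⊕1⊕1⊕1⊕0 = 0
s8: b8⊕b9⊕b10⊕b11⊕b12⊕b13⊕b14⊕b15 = 0⊕1⊕0⊕0⊕1⊕1⊕1⊕0 = 0
Syndrome (s8...s1) = 0000 → position 0 (no error).
No correction needed.
Data bits at positions 3,5,6,7,9,10,11,12,13,14,15: 10101001110

10101001110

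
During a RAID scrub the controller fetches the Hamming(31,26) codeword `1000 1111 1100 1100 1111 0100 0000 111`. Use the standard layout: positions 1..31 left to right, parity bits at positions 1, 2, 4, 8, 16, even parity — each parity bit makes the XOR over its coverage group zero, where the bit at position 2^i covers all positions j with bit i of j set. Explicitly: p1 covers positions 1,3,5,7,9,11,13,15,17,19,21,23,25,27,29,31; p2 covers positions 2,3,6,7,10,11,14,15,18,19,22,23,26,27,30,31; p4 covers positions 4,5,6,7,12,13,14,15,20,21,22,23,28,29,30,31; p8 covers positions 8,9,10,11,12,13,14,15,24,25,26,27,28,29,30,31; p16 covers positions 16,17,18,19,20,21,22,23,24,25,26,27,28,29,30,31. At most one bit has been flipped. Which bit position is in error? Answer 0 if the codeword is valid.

3

s1: b1⊕b3⊕b5⊕b7⊕b9⊕b11⊕b13⊕b15⊕b17⊕b19⊕b21⊕b23⊕b25⊕b27⊕b29⊕b31 = 1⊕0⊕1⊕1⊕1⊕0⊕1⊕0⊕1⊕1⊕0⊕0⊕0⊕0⊕1⊕1 = 1
s2: b2⊕b3⊕b6⊕b7⊕b10⊕b11⊕b14⊕b15⊕b18⊕b19⊕b22⊕b23⊕b26⊕b27⊕b30⊕b31 = 0⊕0⊕1⊕1⊕1⊕0⊕1⊕0⊕1⊕1⊕1⊕0⊕0⊕0⊕1⊕1 = 1
s4: b4⊕b5⊕b6⊕b7⊕b12⊕b13⊕b14⊕b15⊕b20⊕b21⊕b22⊕b23⊕b28⊕b29⊕b30⊕b31 = 0⊕1⊕1⊕1⊕0⊕1⊕1⊕0⊕1⊕0⊕1⊕0⊕0⊕1⊕1⊕1 = 0
s8: b8⊕b9⊕b10⊕b11⊕b12⊕b13⊕b14⊕b15⊕b24⊕b25⊕b26⊕b27⊕b28⊕b29⊕b30⊕b31 = 1⊕1⊕1⊕0⊕0⊕1⊕1⊕0⊕0⊕0⊕0⊕0⊕0⊕1⊕1⊕1 = 0
s16: b16⊕b17⊕b18⊕b19⊕b20⊕b21⊕b22⊕b23⊕b24⊕b25⊕b26⊕b27⊕b28⊕b29⊕b30⊕b31 = 0⊕1⊕1⊕1⊕1⊕0⊕1⊕0⊕0⊕0⊕0⊕0⊕0⊕1⊕1⊕1 = 0
Syndrome (s16...s1) = 00011 → position 3.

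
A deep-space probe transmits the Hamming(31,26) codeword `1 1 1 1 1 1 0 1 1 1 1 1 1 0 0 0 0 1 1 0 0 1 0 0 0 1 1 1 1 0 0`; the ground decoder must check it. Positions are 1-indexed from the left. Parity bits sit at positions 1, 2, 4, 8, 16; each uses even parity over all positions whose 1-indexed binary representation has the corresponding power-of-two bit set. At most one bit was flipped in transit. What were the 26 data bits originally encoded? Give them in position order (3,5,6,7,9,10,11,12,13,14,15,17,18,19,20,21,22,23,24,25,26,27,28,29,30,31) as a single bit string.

11101111100111001000111100

s1: b1⊕b3⊕b5⊕b7⊕b9⊕b11⊕b13⊕b15⊕b17⊕b19⊕b21⊕b23⊕b25⊕b27⊕b29⊕b31 = 1⊕1⊕1⊕0⊕1⊕1⊕1⊕0⊕0⊕1⊕0⊕0⊕0⊕1⊕1⊕0 = 1
s2: b2⊕b3⊕b6⊕b7⊕b10⊕b11⊕b14⊕b15⊕b18⊕b19⊕b22⊕b23⊕b26⊕b27⊕b30⊕b31 = 1⊕1⊕1⊕0⊕1⊕1⊕0⊕0⊕1⊕1⊕1⊕0⊕1⊕1⊕0⊕0 = 0
s4: b4⊕b5⊕b6⊕b7⊕b12⊕b13⊕b14⊕b15⊕b20⊕b21⊕b22⊕b23⊕b28⊕b29⊕b30⊕b31 = 1⊕1⊕1⊕0⊕1⊕1⊕0⊕0⊕0⊕0⊕1⊕0⊕1⊕1⊕0⊕0 = 0
s8: b8⊕b9⊕b10⊕b11⊕b12⊕b13⊕b14⊕b15⊕b24⊕b25⊕b26⊕b27⊕b28⊕b29⊕b30⊕b31 = 1⊕1⊕1⊕1⊕1⊕1⊕0⊕0⊕0⊕0⊕1⊕1⊕1⊕1⊕0⊕0 = 0
s16: b16⊕b17⊕b18⊕b19⊕b20⊕b21⊕b22⊕b23⊕b24⊕b25⊕b26⊕b27⊕b28⊕b29⊕b30⊕b31 = 0⊕0⊕1⊕1⊕0⊕0⊕1⊕0⊕0⊕0⊕1⊕1⊕1⊕1⊕0⊕0 = 1
Syndrome (s16...s1) = 10001 → position 17.
Flip bit 17: corrected codeword = 1111110111111000111001000111100
Data bits at positions 3,5,6,7,9,10,11,12,13,14,15,17,18,19,20,21,22,23,24,25,26,27,28,29,30,31: 11101111100111001000111100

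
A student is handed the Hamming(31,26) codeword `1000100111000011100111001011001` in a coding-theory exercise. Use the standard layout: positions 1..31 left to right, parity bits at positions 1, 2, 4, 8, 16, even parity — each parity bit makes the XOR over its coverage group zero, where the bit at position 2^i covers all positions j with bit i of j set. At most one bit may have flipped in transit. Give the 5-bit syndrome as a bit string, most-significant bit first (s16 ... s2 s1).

10111

s1: b1⊕b3⊕b5⊕b7⊕b9⊕b11⊕b13⊕b15⊕b17⊕b19⊕b21⊕b23⊕b25⊕b27⊕b29⊕b31 = 1⊕0⊕1⊕0⊕1⊕0⊕0⊕1⊕1⊕0⊕1⊕0⊕1⊕1⊕0⊕1 = 1
s2: b2⊕b3⊕b6⊕b7⊕b10⊕b11⊕b14⊕b15⊕b18⊕b19⊕b22⊕b23⊕b26⊕b27⊕b30⊕b31 = 0⊕0⊕0⊕0⊕1⊕0⊕0⊕1⊕0⊕0⊕1⊕0⊕0⊕1⊕0⊕1 = 1
s4: b4⊕b5⊕b6⊕b7⊕b12⊕b13⊕b14⊕b15⊕b20⊕b21⊕b22⊕b23⊕b28⊕b29⊕b30⊕b31 = 0⊕1⊕0⊕0⊕0⊕0⊕0⊕1⊕1⊕1⊕1⊕0⊕1⊕0⊕0⊕1 = 1
s8: b8⊕b9⊕b10⊕b11⊕b12⊕b13⊕b14⊕b15⊕b24⊕b25⊕b26⊕b27⊕b28⊕b29⊕b30⊕b31 = 1⊕1⊕1⊕0⊕0⊕0⊕0⊕1⊕0⊕1⊕0⊕1⊕1⊕0⊕0⊕1 = 0
s16: b16⊕b17⊕b18⊕b19⊕b20⊕b21⊕b22⊕b23⊕b24⊕b25⊕b26⊕b27⊕b28⊕b29⊕b30⊕b31 = 1⊕1⊕0⊕0⊕1⊕1⊕1⊕0⊕0⊕1⊕0⊕1⊕1⊕0⊕0⊕1 = 1
Syndrome (s16...s1) = 10111 → position 23.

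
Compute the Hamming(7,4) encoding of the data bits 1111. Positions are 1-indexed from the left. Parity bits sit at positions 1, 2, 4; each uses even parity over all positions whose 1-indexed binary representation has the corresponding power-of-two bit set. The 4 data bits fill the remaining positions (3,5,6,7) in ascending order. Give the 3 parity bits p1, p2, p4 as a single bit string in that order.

111

Place data bits at non-power-of-two positions: b3=1, b5=1, b6=1, b7=1.
p1 = XOR of data positions {3,5,7} = 1⊕1⊕1 = 1
p2 = XOR of data positions {3,6,7} = 1⊕1⊕1 = 1
p4 = XOR of data positions {5,6,7} = 1⊕1⊕1 = 1
Parity bits p1,p2,p4 = 111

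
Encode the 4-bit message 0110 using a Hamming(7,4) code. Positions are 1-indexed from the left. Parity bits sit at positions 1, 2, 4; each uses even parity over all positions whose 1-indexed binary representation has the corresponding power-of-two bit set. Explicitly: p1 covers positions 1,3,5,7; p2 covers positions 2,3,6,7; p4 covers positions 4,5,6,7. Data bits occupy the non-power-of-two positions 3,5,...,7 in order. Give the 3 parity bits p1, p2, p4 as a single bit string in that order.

Place data bits at non-power-of-two positions: b3=0, b5=1, b6=1, b7=0.
p1 = XOR of data positions {3,5,7} = 0⊕1⊕0 = 1
p2 = XOR of data positions {3,6,7} = 0⊕1⊕0 = 1
p4 = XOR of data positions {5,6,7} = 1⊕1⊕0 = 0
Parity bits p1,p2,p4 = 110

110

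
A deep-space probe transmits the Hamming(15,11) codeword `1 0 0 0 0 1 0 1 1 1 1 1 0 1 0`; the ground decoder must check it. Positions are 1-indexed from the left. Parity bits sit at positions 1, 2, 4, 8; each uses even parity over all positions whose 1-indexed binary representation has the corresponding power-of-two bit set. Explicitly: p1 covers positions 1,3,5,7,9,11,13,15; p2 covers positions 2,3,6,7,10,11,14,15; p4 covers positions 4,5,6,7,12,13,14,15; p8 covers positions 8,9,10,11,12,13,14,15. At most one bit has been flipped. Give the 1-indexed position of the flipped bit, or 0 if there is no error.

5

s1: b1⊕b3⊕b5⊕b7⊕b9⊕b11⊕b13⊕b15 = 1⊕0⊕0⊕0⊕1⊕1⊕0⊕0 = 1
s2: b2⊕b3⊕b6⊕b7⊕b10⊕b11⊕b14⊕b15 = 0⊕0⊕1⊕0⊕1⊕1⊕1⊕0 = 0
s4: b4⊕b5⊕b6⊕b7⊕b12⊕b13⊕b14⊕b15 = 0⊕0⊕1⊕0⊕1⊕0⊕1⊕0 = 1
s8: b8⊕b9⊕b10⊕b11⊕b12⊕b13⊕b14⊕b15 = 1⊕1⊕1⊕1⊕1⊕0⊕1⊕0 = 0
Syndrome (s8...s1) = 0101 → position 5.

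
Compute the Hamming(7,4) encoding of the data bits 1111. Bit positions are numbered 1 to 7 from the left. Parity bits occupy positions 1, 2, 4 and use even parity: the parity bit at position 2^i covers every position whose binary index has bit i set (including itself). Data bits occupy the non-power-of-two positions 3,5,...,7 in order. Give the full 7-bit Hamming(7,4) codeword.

Place data bits at non-power-of-two positions: b3=1, b5=1, b6=1, b7=1.
p1 = XOR of data positions {3,5,7} = 1⊕1⊕1 = 1
p2 = XOR of data positions {3,6,7} = 1⊕1⊕1 = 1
p4 = XOR of data positions {5,6,7} = 1⊕1⊕1 = 1
Codeword b1..b7 = 1111111

1111111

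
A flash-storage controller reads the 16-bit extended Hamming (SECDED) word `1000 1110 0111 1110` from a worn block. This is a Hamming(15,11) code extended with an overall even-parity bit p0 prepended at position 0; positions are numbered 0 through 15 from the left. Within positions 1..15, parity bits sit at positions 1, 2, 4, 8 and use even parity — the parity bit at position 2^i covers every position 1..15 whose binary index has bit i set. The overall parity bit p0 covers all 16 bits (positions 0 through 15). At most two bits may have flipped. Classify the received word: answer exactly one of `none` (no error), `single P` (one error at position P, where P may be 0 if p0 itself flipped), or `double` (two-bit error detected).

none

s1: b1⊕b3⊕b5⊕b7⊕b9⊕b11⊕b13⊕b15 = 0⊕0⊕1⊕0⊕1⊕1⊕1⊕0 = 0
s2: b2⊕b3⊕b6⊕b7⊕b10⊕b11⊕b14⊕b15 = 0⊕0⊕1⊕0⊕1⊕1⊕1⊕0 = 0
s4: b4⊕b5⊕b6⊕b7⊕b12⊕b13⊕b14⊕b15 = 1⊕1⊕1⊕0⊕1⊕1⊕1⊕0 = 0
s8: b8⊕b9⊕b10⊕b11⊕b12⊕b13⊕b14⊕b15 = 0⊕1⊕1⊕1⊕1⊕1⊕1⊕0 = 0
Syndrome (s8...s1) = 0000 → position 0 (no error).
Overall parity (XOR of all 16 bits, including p0): 1⊕0⊕0⊕0⊕1⊕1⊕1⊕0⊕0⊕1⊕1⊕1⊕1⊕1⊕1⊕0 = 0
Overall=0, syndrome position=0 → no error.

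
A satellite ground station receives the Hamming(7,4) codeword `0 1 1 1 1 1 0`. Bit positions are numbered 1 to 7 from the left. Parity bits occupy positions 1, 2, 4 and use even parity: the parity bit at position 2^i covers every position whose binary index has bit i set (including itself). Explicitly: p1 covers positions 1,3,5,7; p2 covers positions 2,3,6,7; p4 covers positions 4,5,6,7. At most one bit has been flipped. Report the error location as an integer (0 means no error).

s1: b1⊕b3⊕b5⊕b7 = 0⊕1⊕1⊕0 = 0
s2: b2⊕b3⊕b6⊕b7 = 1⊕1⊕1⊕0 = 1
s4: b4⊕b5⊕b6⊕b7 = 1⊕1⊕1⊕0 = 1
Syndrome (s4...s1) = 110 → position 6.

6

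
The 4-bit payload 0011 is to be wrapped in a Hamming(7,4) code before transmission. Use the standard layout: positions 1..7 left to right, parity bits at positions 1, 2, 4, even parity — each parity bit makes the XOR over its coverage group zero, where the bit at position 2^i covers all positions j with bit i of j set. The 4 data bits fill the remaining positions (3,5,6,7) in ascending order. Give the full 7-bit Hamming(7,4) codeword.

Place data bits at non-power-of-two positions: b3=0, b5=0, b6=1, b7=1.
p1 = XOR of data positions {3,5,7} = 0⊕0⊕1 = 1
p2 = XOR of data positions {3,6,7} = 0⊕1⊕1 = 0
p4 = XOR of data positions {5,6,7} = 0⊕1⊕1 = 0
Codeword b1..b7 = 1000011

1000011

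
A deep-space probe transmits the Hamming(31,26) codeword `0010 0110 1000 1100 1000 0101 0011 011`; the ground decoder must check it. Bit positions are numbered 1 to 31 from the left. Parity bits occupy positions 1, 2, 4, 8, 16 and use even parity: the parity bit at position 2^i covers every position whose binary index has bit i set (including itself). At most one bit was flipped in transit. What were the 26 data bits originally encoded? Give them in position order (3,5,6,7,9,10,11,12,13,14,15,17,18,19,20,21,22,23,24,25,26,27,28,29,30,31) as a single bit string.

s1: b1⊕b3⊕b5⊕b7⊕b9⊕b11⊕b13⊕b15⊕b17⊕b19⊕b21⊕b23⊕b25⊕b27⊕b29⊕b31 = 0⊕1⊕0⊕1⊕1⊕0⊕1⊕0⊕1⊕0⊕0⊕0⊕0⊕1⊕0⊕1 = 1
s2: b2⊕b3⊕b6⊕b7⊕b10⊕b11⊕b14⊕b15⊕b18⊕b19⊕b22⊕b23⊕b26⊕b27⊕b30⊕b31 = 0⊕1⊕1⊕1⊕0⊕0⊕1⊕0⊕0⊕0⊕1⊕0⊕0⊕1⊕1⊕1 = 0
s4: b4⊕b5⊕b6⊕b7⊕b12⊕b13⊕b14⊕b15⊕b20⊕b21⊕b22⊕b23⊕b28⊕b29⊕b30⊕b31 = 0⊕0⊕1⊕1⊕0⊕1⊕1⊕0⊕0⊕0⊕1⊕0⊕1⊕0⊕1⊕1 = 0
s8: b8⊕b9⊕b10⊕b11⊕b12⊕b13⊕b14⊕b15⊕b24⊕b25⊕b26⊕b27⊕b28⊕b29⊕b30⊕b31 = 0⊕1⊕0⊕0⊕0⊕1⊕1⊕0⊕1⊕0⊕0⊕1⊕1⊕0⊕1⊕1 = 0
s16: b16⊕b17⊕b18⊕b19⊕b20⊕b21⊕b22⊕b23⊕b24⊕b25⊕b26⊕b27⊕b28⊕b29⊕b30⊕b31 = 0⊕1⊕0⊕0⊕0⊕0⊕1⊕0⊕1⊕0⊕0⊕1⊕1⊕0⊕1⊕1 = 1
Syndrome (s16...s1) = 10001 → position 17.
Flip bit 17: corrected codeword = 0010011010001100000001010011011
Data bits at positions 3,5,6,7,9,10,11,12,13,14,15,17,18,19,20,21,22,23,24,25,26,27,28,29,30,31: 10111000110000001010011011

10111000110000001010011011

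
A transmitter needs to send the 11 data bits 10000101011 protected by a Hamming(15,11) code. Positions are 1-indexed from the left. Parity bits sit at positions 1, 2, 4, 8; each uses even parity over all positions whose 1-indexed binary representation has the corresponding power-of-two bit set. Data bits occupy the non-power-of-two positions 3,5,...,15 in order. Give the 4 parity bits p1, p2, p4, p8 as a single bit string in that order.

0010

Place data bits at non-power-of-two positions: b3=1, b5=0, b6=0, b7=0, b9=0, b10=1, b11=0, b12=1, b13=0, b14=1, b15=1.
p1 = XOR of data positions {3,5,7,9,11,13,15} = 1⊕0⊕0⊕0⊕0⊕0⊕1 = 0
p2 = XOR of data positions {3,6,7,10,11,14,15} = 1⊕0⊕0⊕1⊕0⊕1⊕1 = 0
p4 = XOR of data positions {5,6,7,12,13,14,15} = 0⊕0⊕0⊕1⊕0⊕1⊕1 = 1
p8 = XOR of data positions {9,10,11,12,13,14,15} = 0⊕1⊕0⊕1⊕0⊕1⊕1 = 0
Parity bits p1,p2,p4,p8 = 0010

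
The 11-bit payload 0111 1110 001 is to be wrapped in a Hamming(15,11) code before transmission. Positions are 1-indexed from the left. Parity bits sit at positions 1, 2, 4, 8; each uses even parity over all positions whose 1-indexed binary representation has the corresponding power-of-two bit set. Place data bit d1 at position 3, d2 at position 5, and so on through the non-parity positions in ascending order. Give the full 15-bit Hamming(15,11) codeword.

110011101110001

Place data bits at non-power-of-two positions: b3=0, b5=1, b6=1, b7=1, b9=1, b10=1, b11=1, b12=0, b13=0, b14=0, b15=1.
p1 = XOR of data positions {3,5,7,9,11,13,15} = 0⊕1⊕1⊕1⊕1⊕0⊕1 = 1
p2 = XOR of data positions {3,6,7,10,11,14,15} = 0⊕1⊕1⊕1⊕1⊕0⊕1 = 1
p4 = XOR of data positions {5,6,7,12,13,14,15} = 1⊕1⊕1⊕0⊕0⊕0⊕1 = 0
p8 = XOR of data positions {9,10,11,12,13,14,15} = 1⊕1⊕1⊕0⊕0⊕0⊕1 = 0
Codeword b1..b15 = 110011101110001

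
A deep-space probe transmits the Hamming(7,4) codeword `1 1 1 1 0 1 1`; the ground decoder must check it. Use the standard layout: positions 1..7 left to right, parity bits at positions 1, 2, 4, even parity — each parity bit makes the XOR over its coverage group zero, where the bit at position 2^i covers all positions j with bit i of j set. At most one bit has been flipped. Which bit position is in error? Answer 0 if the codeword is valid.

s1: b1⊕b3⊕b5⊕b7 = 1⊕1⊕0⊕1 = 1
s2: b2⊕b3⊕b6⊕b7 = 1⊕1⊕1⊕1 = 0
s4: b4⊕b5⊕b6⊕b7 = 1⊕0⊕1⊕1 = 1
Syndrome (s4...s1) = 101 → position 5.

5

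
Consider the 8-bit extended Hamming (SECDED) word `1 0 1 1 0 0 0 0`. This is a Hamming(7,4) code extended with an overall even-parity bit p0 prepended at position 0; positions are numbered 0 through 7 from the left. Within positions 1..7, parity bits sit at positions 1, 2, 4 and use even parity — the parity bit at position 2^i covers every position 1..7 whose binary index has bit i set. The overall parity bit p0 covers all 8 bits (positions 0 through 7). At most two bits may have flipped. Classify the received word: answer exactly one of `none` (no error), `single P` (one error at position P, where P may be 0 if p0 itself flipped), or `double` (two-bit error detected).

s1: b1⊕b3⊕b5⊕b7 = 0⊕1⊕0⊕0 = 1
s2: b2⊕b3⊕b6⊕b7 = 1⊕1⊕0⊕0 = 0
s4: b4⊕b5⊕b6⊕b7 = 0⊕0⊕0⊕0 = 0
Syndrome (s4...s1) = 001 → position 1.
Overall parity (XOR of all 8 bits, including p0): 1⊕0⊕1⊕1⊕0⊕0⊕0⊕0 = 1
Overall=1, syndrome position=1 → single-bit error at position 1.

single 1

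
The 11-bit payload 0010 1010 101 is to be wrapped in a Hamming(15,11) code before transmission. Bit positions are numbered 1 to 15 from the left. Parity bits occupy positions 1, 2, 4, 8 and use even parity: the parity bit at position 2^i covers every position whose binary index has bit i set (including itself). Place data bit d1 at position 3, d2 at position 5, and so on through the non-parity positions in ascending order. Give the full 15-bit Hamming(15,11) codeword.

010101001010101

Place data bits at non-power-of-two positions: b3=0, b5=0, b6=1, b7=0, b9=1, b10=0, b11=1, b12=0, b13=1, b14=0, b15=1.
p1 = XOR of data positions {3,5,7,9,11,13,15} = 0⊕0⊕0⊕1⊕1⊕1⊕1 = 0
p2 = XOR of data positions {3,6,7,10,11,14,15} = 0⊕1⊕0⊕0⊕1⊕0⊕1 = 1
p4 = XOR of data positions {5,6,7,12,13,14,15} = 0⊕1⊕0⊕0⊕1⊕0⊕1 = 1
p8 = XOR of data positions {9,10,11,12,13,14,15} = 1⊕0⊕1⊕0⊕1⊕0⊕1 = 0
Codeword b1..b15 = 010101001010101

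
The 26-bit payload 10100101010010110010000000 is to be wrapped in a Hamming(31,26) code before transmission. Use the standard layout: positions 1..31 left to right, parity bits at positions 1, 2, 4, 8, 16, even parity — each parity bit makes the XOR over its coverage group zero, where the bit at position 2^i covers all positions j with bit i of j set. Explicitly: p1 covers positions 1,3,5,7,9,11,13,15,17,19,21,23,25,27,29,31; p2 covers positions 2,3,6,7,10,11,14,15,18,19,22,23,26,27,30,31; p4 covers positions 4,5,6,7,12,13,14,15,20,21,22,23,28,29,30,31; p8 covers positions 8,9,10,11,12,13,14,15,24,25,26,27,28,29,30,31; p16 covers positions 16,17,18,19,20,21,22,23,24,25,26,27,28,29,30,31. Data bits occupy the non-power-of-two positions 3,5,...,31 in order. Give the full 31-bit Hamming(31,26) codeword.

0111010001010100010110010000000

Place data bits at non-power-of-two positions: b3=1, b5=0, b6=1, b7=0, b9=0, b10=1, b11=0, b12=1, b13=0, b14=1, b15=0, b17=0, b18=1, b19=0, b20=1, b21=1, b22=0, b23=0, b24=1, b25=0, b26=0, b27=0, b28=0, b29=0, b30=0, b31=0.
p1 = XOR of data positions {3,5,7,9,11,13,15,17,19,21,23,25,27,29,31} = 1⊕0⊕0⊕0⊕0⊕0⊕0⊕0⊕0⊕1⊕0⊕0⊕0⊕0⊕0 = 0
p2 = XOR of data positions {3,6,7,10,11,14,15,18,19,22,23,26,27,30,31} = 1⊕1⊕0⊕1⊕0⊕1⊕0⊕1⊕0⊕0⊕0⊕0⊕0⊕0⊕0 = 1
p4 = XOR of data positions {5,6,7,12,13,14,15,20,21,22,23,28,29,30,31} = 0⊕1⊕0⊕1⊕0⊕1⊕0⊕1⊕1⊕0⊕0⊕0⊕0⊕0⊕0 = 1
p8 = XOR of data positions {9,10,11,12,13,14,15,24,25,26,27,28,29,30,31} = 0⊕1⊕0⊕1⊕0⊕1⊕0⊕1⊕0⊕0⊕0⊕0⊕0⊕0⊕0 = 0
p16 = XOR of data positions {17,18,19,20,21,22,23,24,25,26,27,28,29,30,31} = 0⊕1⊕0⊕1⊕1⊕0⊕0⊕1⊕0⊕0⊕0⊕0⊕0⊕0⊕0 = 0
Codeword b1..b31 = 0111010001010100010110010000000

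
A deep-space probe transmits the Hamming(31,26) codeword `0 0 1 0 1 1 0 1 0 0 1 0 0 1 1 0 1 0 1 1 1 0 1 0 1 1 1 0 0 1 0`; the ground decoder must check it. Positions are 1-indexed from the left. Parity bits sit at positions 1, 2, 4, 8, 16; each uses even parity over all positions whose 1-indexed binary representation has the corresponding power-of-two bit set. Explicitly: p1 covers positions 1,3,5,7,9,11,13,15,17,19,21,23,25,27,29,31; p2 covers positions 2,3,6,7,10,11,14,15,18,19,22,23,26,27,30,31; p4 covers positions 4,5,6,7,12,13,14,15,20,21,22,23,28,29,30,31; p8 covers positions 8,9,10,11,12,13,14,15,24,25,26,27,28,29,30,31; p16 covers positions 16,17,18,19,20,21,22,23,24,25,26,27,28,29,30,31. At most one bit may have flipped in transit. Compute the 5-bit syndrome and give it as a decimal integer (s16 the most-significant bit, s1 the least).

s1: b1⊕b3⊕b5⊕b7⊕b9⊕b11⊕b13⊕b15⊕b17⊕b19⊕b21⊕b23⊕b25⊕b27⊕b29⊕b31 = 0⊕1⊕1⊕0⊕0⊕1⊕0⊕1⊕1⊕1⊕1⊕1⊕1⊕1⊕0⊕0 = 0
s2: b2⊕b3⊕b6⊕b7⊕b10⊕b11⊕b14⊕b15⊕b18⊕b19⊕b22⊕b23⊕b26⊕b27⊕b30⊕b31 = 0⊕1⊕1⊕0⊕0⊕1⊕1⊕1⊕0⊕1⊕0⊕1⊕1⊕1⊕1⊕0 = 0
s4: b4⊕b5⊕b6⊕b7⊕b12⊕b13⊕b14⊕b15⊕b20⊕b21⊕b22⊕b23⊕b28⊕b29⊕b30⊕b31 = 0⊕1⊕1⊕0⊕0⊕0⊕1⊕1⊕1⊕1⊕0⊕1⊕0⊕0⊕1⊕0 = 0
s8: b8⊕b9⊕b10⊕b11⊕b12⊕b13⊕b14⊕b15⊕b24⊕b25⊕b26⊕b27⊕b28⊕b29⊕b30⊕b31 = 1⊕0⊕0⊕1⊕0⊕0⊕1⊕1⊕0⊕1⊕1⊕1⊕0⊕0⊕1⊕0 = 0
s16: b16⊕b17⊕b18⊕b19⊕b20⊕b21⊕b22⊕b23⊕b24⊕b25⊕b26⊕b27⊕b28⊕b29⊕b30⊕b31 = 0⊕1⊕0⊕1⊕1⊕1⊕0⊕1⊕0⊕1⊕1⊕1⊕0⊕0⊕1⊕0 = 1
Syndrome (s16...s1) = 10000 → position 16.

16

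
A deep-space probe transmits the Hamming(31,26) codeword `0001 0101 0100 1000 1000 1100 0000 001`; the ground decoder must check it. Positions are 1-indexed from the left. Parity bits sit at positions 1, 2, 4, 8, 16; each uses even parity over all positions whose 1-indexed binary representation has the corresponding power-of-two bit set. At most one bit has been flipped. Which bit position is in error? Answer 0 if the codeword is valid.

0

s1: b1⊕b3⊕b5⊕b7⊕b9⊕b11⊕b13⊕b15⊕b17⊕b19⊕b21⊕b23⊕b25⊕b27⊕b29⊕b31 = 0⊕0⊕0⊕0⊕0⊕0⊕1⊕0⊕1⊕0⊕1⊕0⊕0⊕0⊕0⊕1 = 0
s2: b2⊕b3⊕b6⊕b7⊕b10⊕b11⊕b14⊕b15⊕b18⊕b19⊕b22⊕b23⊕b26⊕b27⊕b30⊕b31 = 0⊕0⊕1⊕0⊕1⊕0⊕0⊕0⊕0⊕0⊕1⊕0⊕0⊕0⊕0⊕1 = 0
s4: b4⊕b5⊕b6⊕b7⊕b12⊕b13⊕b14⊕b15⊕b20⊕b21⊕b22⊕b23⊕b28⊕b29⊕b30⊕b31 = 1⊕0⊕1⊕0⊕0⊕1⊕0⊕0⊕0⊕1⊕1⊕0⊕0⊕0⊕0⊕1 = 0
s8: b8⊕b9⊕b10⊕b11⊕b12⊕b13⊕b14⊕b15⊕b24⊕b25⊕b26⊕b27⊕b28⊕b29⊕b30⊕b31 = 1⊕0⊕1⊕0⊕0⊕1⊕0⊕0⊕0⊕0⊕0⊕0⊕0⊕0⊕0⊕1 = 0
s16: b16⊕b17⊕b18⊕b19⊕b20⊕b21⊕b22⊕b23⊕b24⊕b25⊕b26⊕b27⊕b28⊕b29⊕b30⊕b31 = 0⊕1⊕0⊕0⊕0⊕1⊕1⊕0⊕0⊕0⊕0⊕0⊕0⊕0⊕0⊕1 = 0
Syndrome (s16...s1) = 00000 → position 0 (no error).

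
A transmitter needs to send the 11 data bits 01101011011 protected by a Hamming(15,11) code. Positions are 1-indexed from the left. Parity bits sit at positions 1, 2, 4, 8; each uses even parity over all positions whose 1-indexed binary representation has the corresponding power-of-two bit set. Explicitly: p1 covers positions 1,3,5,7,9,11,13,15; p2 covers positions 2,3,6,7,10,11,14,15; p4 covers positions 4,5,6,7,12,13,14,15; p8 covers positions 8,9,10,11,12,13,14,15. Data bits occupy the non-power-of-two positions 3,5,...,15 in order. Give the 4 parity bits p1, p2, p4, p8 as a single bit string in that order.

Place data bits at non-power-of-two positions: b3=0, b5=1, b6=1, b7=0, b9=1, b10=0, b11=1, b12=1, b13=0, b14=1, b15=1.
p1 = XOR of data positions {3,5,7,9,11,13,15} = 0⊕1⊕0⊕1⊕1⊕0⊕1 = 0
p2 = XOR of data positions {3,6,7,10,11,14,15} = 0⊕1⊕0⊕0⊕1⊕1⊕1 = 0
p4 = XOR of data positions {5,6,7,12,13,14,15} = 1⊕1⊕0⊕1⊕0⊕1⊕1 = 1
p8 = XOR of data positions {9,10,11,12,13,14,15} = 1⊕0⊕1⊕1⊕0⊕1⊕1 = 1
Parity bits p1,p2,p4,p8 = 0011

0011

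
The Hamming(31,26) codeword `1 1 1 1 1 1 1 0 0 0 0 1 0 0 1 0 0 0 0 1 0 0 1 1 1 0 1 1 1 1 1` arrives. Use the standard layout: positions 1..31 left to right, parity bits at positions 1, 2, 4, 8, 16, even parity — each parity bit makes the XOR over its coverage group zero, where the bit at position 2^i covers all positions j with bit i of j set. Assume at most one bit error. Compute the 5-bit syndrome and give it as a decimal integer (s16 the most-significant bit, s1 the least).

s1: b1⊕b3⊕b5⊕b7⊕b9⊕b11⊕b13⊕b15⊕b17⊕b19⊕b21⊕b23⊕b25⊕b27⊕b29⊕b31 = 1⊕1⊕1⊕1⊕0⊕0⊕0⊕1⊕0⊕0⊕0⊕1⊕1⊕1⊕1⊕1 = 0
s2: b2⊕b3⊕b6⊕b7⊕b10⊕b11⊕b14⊕b15⊕b18⊕b19⊕b22⊕b23⊕b26⊕b27⊕b30⊕b31 = 1⊕1⊕1⊕1⊕0⊕0⊕0⊕1⊕0⊕0⊕0⊕1⊕0⊕1⊕1⊕1 = 1
s4: b4⊕b5⊕b6⊕b7⊕b12⊕b13⊕b14⊕b15⊕b20⊕b21⊕b22⊕b23⊕b28⊕b29⊕b30⊕b31 = 1⊕1⊕1⊕1⊕1⊕0⊕0⊕1⊕1⊕0⊕0⊕1⊕1⊕1⊕1⊕1 = 0
s8: b8⊕b9⊕b10⊕b11⊕b12⊕b13⊕b14⊕b15⊕b24⊕b25⊕b26⊕b27⊕b28⊕b29⊕b30⊕b31 = 0⊕0⊕0⊕0⊕1⊕0⊕0⊕1⊕1⊕1⊕0⊕1⊕1⊕1⊕1⊕1 = 1
s16: b16⊕b17⊕b18⊕b19⊕b20⊕b21⊕b22⊕b23⊕b24⊕b25⊕b26⊕b27⊕b28⊕b29⊕b30⊕b31 = 0⊕0⊕0⊕0⊕1⊕0⊕0⊕1⊕1⊕1⊕0⊕1⊕1⊕1⊕1⊕1 = 1
Syndrome (s16...s1) = 11010 → position 26.

26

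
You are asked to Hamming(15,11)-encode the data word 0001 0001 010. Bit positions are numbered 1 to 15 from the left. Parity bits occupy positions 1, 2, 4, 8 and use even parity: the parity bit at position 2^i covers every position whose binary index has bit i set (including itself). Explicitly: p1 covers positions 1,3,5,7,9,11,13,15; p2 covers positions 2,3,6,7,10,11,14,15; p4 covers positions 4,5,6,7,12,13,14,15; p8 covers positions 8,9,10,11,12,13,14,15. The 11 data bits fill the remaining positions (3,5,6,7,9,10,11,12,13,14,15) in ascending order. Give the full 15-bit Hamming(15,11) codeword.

100100100001010

Place data bits at non-power-of-two positions: b3=0, b5=0, b6=0, b7=1, b9=0, b10=0, b11=0, b12=1, b13=0, b14=1, b15=0.
p1 = XOR of data positions {3,5,7,9,11,13,15} = 0⊕0⊕1⊕0⊕0⊕0⊕0 = 1
p2 = XOR of data positions {3,6,7,10,11,14,15} = 0⊕0⊕1⊕0⊕0⊕1⊕0 = 0
p4 = XOR of data positions {5,6,7,12,13,14,15} = 0⊕0⊕1⊕1⊕0⊕1⊕0 = 1
p8 = XOR of data positions {9,10,11,12,13,14,15} = 0⊕0⊕0⊕1⊕0⊕1⊕0 = 0
Codeword b1..b15 = 100100100001010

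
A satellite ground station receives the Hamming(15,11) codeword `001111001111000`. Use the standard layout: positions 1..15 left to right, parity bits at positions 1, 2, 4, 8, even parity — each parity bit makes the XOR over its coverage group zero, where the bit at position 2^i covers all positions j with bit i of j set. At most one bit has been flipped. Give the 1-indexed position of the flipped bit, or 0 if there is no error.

s1: b1⊕b3⊕b5⊕b7⊕b9⊕b11⊕b13⊕b15 = 0⊕1⊕1⊕0⊕1⊕1⊕0⊕0 = 0
s2: b2⊕b3⊕b6⊕b7⊕b10⊕b11⊕b14⊕b15 = 0⊕1⊕1⊕0⊕1⊕1⊕0⊕0 = 0
s4: b4⊕b5⊕b6⊕b7⊕b12⊕b13⊕b14⊕b15 = 1⊕1⊕1⊕0⊕1⊕0⊕0⊕0 = 0
s8: b8⊕b9⊕b10⊕b11⊕b12⊕b13⊕b14⊕b15 = 0⊕1⊕1⊕1⊕1⊕0⊕0⊕0 = 0
Syndrome (s8...s1) = 0000 → position 0 (no error).

0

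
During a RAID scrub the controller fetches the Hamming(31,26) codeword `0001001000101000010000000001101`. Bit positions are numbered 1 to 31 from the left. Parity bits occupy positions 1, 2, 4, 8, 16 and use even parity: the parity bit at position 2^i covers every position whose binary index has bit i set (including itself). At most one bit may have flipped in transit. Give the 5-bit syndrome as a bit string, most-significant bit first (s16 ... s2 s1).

s1: b1⊕b3⊕b5⊕b7⊕b9⊕b11⊕b13⊕b15⊕b17⊕b19⊕b21⊕b23⊕b25⊕b27⊕b29⊕b31 = 0⊕0⊕0⊕1⊕0⊕1⊕1⊕0⊕0⊕0⊕0⊕0⊕0⊕0⊕1⊕1 = 1
s2: b2⊕b3⊕b6⊕b7⊕b10⊕b11⊕b14⊕b15⊕b18⊕b19⊕b22⊕b23⊕b26⊕b27⊕b30⊕b31 = 0⊕0⊕0⊕1⊕0⊕1⊕0⊕0⊕1⊕0⊕0⊕0⊕0⊕0⊕0⊕1 = 0
s4: b4⊕b5⊕b6⊕b7⊕b12⊕b13⊕b14⊕b15⊕b20⊕b21⊕b22⊕b23⊕b28⊕b29⊕b30⊕b31 = 1⊕0⊕0⊕1⊕0⊕1⊕0⊕0⊕0⊕0⊕0⊕0⊕1⊕1⊕0⊕1 = 0
s8: b8⊕b9⊕b10⊕b11⊕b12⊕b13⊕b14⊕b15⊕b24⊕b25⊕b26⊕b27⊕b28⊕b29⊕b30⊕b31 = 0⊕0⊕0⊕1⊕0⊕1⊕0⊕0⊕0⊕0⊕0⊕0⊕1⊕1⊕0⊕1 = 1
s16: b16⊕b17⊕b18⊕b19⊕b20⊕b21⊕b22⊕b23⊕b24⊕b25⊕b26⊕b27⊕b28⊕b29⊕b30⊕b31 = 0⊕0⊕1⊕0⊕0⊕0⊕0⊕0⊕0⊕0⊕0⊕0⊕1⊕1⊕0⊕1 = 0
Syndrome (s16...s1) = 01001 → position 9.

01001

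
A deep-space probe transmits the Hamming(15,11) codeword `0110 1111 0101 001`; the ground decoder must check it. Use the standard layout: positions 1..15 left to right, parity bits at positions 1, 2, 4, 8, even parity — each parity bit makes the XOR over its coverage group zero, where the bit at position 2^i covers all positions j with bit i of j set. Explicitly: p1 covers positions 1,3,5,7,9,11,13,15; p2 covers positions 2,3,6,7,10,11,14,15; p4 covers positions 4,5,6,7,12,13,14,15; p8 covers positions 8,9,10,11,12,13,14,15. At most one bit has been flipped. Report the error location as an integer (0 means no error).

4

s1: b1⊕b3⊕b5⊕b7⊕b9⊕b11⊕b13⊕b15 = 0⊕1⊕1⊕1⊕0⊕0⊕0⊕1 = 0
s2: b2⊕b3⊕b6⊕b7⊕b10⊕b11⊕b14⊕b15 = 1⊕1⊕1⊕1⊕1⊕0⊕0⊕1 = 0
s4: b4⊕b5⊕b6⊕b7⊕b12⊕b13⊕b14⊕b15 = 0⊕1⊕1⊕1⊕1⊕0⊕0⊕1 = 1
s8: b8⊕b9⊕b10⊕b11⊕b12⊕b13⊕b14⊕b15 = 1⊕0⊕1⊕0⊕1⊕0⊕0⊕1 = 0
Syndrome (s8...s1) = 0100 → position 4.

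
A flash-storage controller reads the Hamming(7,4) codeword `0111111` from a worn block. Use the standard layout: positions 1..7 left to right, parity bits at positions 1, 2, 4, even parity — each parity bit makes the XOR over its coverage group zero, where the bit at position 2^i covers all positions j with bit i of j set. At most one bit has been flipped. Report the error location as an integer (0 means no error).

1

s1: b1⊕b3⊕b5⊕b7 = 0⊕1⊕1⊕1 = 1
s2: b2⊕b3⊕b6⊕b7 = 1⊕1⊕1⊕1 = 0
s4: b4⊕b5⊕b6⊕b7 = 1⊕1⊕1⊕1 = 0
Syndrome (s4...s1) = 001 → position 1.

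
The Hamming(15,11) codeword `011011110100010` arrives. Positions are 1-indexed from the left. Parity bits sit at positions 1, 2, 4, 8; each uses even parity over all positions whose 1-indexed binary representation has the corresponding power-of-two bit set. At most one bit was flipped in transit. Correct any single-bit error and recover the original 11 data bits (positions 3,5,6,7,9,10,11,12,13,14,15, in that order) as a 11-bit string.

11111100010

s1: b1⊕b3⊕b5⊕b7⊕b9⊕b11⊕b13⊕b15 = 0⊕1⊕1⊕1⊕0⊕0⊕0⊕0 = 1
s2: b2⊕b3⊕b6⊕b7⊕b10⊕b11⊕b14⊕b15 = 1⊕1⊕1⊕1⊕1⊕0⊕1⊕0 = 0
s4: b4⊕b5⊕b6⊕b7⊕b12⊕b13⊕b14⊕b15 = 0⊕1⊕1⊕1⊕0⊕0⊕1⊕0 = 0
s8: b8⊕b9⊕b10⊕b11⊕b12⊕b13⊕b14⊕b15 = 1⊕0⊕1⊕0⊕0⊕0⊕1⊕0 = 1
Syndrome (s8...s1) = 1001 → position 9.
Flip bit 9: corrected codeword = 011011111100010
Data bits at positions 3,5,6,7,9,10,11,12,13,14,15: 11111100010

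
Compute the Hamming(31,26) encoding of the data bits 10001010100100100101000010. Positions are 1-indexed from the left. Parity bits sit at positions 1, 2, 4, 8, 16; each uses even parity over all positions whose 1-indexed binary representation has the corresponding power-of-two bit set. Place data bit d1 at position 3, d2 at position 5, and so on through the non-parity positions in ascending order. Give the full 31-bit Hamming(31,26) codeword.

1010000110101001100100101000010

Place data bits at non-power-of-two positions: b3=1, b5=0, b6=0, b7=0, b9=1, b10=0, b11=1, b12=0, b13=1, b14=0, b15=0, b17=1, b18=0, b19=0, b20=1, b21=0, b22=0, b23=1, b24=0, b25=1, b26=0, b27=0, b28=0, b29=0, b30=1, b31=0.
p1 = XOR of data positions {3,5,7,9,11,13,15,17,19,21,23,25,27,29,31} = 1⊕0⊕0⊕1⊕1⊕1⊕0⊕1⊕0⊕0⊕1⊕1⊕0⊕0⊕0 = 1
p2 = XOR of data positions {3,6,7,10,11,14,15,18,19,22,23,26,27,30,31} = 1⊕0⊕0⊕0⊕1⊕0⊕0⊕0⊕0⊕0⊕1⊕0⊕0⊕1⊕0 = 0
p4 = XOR of data positions {5,6,7,12,13,14,15,20,21,22,23,28,29,30,31} = 0⊕0⊕0⊕0⊕1⊕0⊕0⊕1⊕0⊕0⊕1⊕0⊕0⊕1⊕0 = 0
p8 = XOR of data positions {9,10,11,12,13,14,15,24,25,26,27,28,29,30,31} = 1⊕0⊕1⊕0⊕1⊕0⊕0⊕0⊕1⊕0⊕0⊕0⊕0⊕1⊕0 = 1
p16 = XOR of data positions {17,18,19,20,21,22,23,24,25,26,27,28,29,30,31} = 1⊕0⊕0⊕1⊕0⊕0⊕1⊕0⊕1⊕0⊕0⊕0⊕0⊕1⊕0 = 1
Codeword b1..b31 = 1010000110101001100100101000010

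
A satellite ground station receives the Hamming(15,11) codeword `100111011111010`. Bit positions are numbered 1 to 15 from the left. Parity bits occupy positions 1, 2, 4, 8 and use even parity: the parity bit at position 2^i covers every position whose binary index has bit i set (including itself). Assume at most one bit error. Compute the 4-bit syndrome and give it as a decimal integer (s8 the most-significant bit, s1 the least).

s1: b1⊕b3⊕b5⊕b7⊕b9⊕b11⊕b13⊕b15 = 1⊕0⊕1⊕0⊕1⊕1⊕0⊕0 = 0
s2: b2⊕b3⊕b6⊕b7⊕b10⊕b11⊕b14⊕b15 = 0⊕0⊕1⊕0⊕1⊕1⊕1⊕0 = 0
s4: b4⊕b5⊕b6⊕b7⊕b12⊕b13⊕b14⊕b15 = 1⊕1⊕1⊕0⊕1⊕0⊕1⊕0 = 1
s8: b8⊕b9⊕b10⊕b11⊕b12⊕b13⊕b14⊕b15 = 1⊕1⊕1⊕1⊕1⊕0⊕1⊕0 = 0
Syndrome (s8...s1) = 0100 → position 4.

4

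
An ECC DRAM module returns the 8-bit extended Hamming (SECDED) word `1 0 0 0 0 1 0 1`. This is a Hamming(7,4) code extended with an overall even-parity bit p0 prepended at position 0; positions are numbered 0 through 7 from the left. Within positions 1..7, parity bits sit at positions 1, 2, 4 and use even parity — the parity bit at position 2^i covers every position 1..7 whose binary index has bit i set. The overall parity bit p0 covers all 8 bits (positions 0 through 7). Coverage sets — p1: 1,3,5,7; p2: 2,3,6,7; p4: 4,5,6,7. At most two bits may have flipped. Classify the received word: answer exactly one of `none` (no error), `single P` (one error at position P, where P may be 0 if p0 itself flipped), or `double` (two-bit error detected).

s1: b1⊕b3⊕b5⊕b7 = 0⊕0⊕1⊕1 = 0
s2: b2⊕b3⊕b6⊕b7 = 0⊕0⊕0⊕1 = 1
s4: b4⊕b5⊕b6⊕b7 = 0⊕1⊕0⊕1 = 0
Syndrome (s4...s1) = 010 → position 2.
Overall parity (XOR of all 8 bits, including p0): 1⊕0⊕0⊕0⊕0⊕1⊕0⊕1 = 1
Overall=1, syndrome position=2 → single-bit error at position 2.

single 2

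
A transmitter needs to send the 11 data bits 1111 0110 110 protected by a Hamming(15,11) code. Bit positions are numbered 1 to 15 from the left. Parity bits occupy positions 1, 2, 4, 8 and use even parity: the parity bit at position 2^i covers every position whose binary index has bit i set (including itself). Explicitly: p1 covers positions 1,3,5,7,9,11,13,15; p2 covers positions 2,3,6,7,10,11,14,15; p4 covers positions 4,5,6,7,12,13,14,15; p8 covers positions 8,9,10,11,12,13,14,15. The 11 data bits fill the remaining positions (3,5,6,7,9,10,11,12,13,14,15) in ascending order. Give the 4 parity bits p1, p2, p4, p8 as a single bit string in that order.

Place data bits at non-power-of-two positions: b3=1, b5=1, b6=1, b7=1, b9=0, b10=1, b11=1, b12=0, b13=1, b14=1, b15=0.
p1 = XOR of data positions {3,5,7,9,11,13,15} = 1⊕1⊕1⊕0⊕1⊕1⊕0 = 1
p2 = XOR of data positions {3,6,7,10,11,14,15} = 1⊕1⊕1⊕1⊕1⊕1⊕0 = 0
p4 = XOR of data positions {5,6,7,12,13,14,15} = 1⊕1⊕1⊕0⊕1⊕1⊕0 = 1
p8 = XOR of data positions {9,10,11,12,13,14,15} = 0⊕1⊕1⊕0⊕1⊕1⊕0 = 0
Parity bits p1,p2,p4,p8 = 1010

1010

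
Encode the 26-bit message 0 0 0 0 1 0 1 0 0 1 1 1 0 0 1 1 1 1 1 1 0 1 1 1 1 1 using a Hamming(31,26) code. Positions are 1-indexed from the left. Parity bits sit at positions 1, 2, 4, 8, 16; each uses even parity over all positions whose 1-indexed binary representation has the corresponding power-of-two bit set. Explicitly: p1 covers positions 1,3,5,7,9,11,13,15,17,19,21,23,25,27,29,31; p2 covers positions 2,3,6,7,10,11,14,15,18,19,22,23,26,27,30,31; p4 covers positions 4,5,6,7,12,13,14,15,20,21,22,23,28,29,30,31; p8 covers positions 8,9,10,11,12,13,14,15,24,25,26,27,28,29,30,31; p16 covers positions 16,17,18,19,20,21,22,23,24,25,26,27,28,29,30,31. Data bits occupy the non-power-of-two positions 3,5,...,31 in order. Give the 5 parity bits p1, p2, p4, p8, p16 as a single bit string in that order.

Place data bits at non-power-of-two positions: b3=0, b5=0, b6=0, b7=0, b9=1, b10=0, b11=1, b12=0, b13=0, b14=1, b15=1, b17=1, b18=0, b19=0, b20=1, b21=1, b22=1, b23=1, b24=1, b25=1, b26=0, b27=1, b28=1, b29=1, b30=1, b31=1.
p1 = XOR of data positions {3,5,7,9,11,13,15,17,19,21,23,25,27,29,31} = 0⊕0⊕0⊕1⊕1⊕0⊕1⊕1⊕0⊕1⊕1⊕1⊕1⊕1⊕1 = 0
p2 = XOR of data positions {3,6,7,10,11,14,15,18,19,22,23,26,27,30,31} = 0⊕0⊕0⊕0⊕1⊕1⊕1⊕0⊕0⊕1⊕1⊕0⊕1⊕1⊕1 = 0
p4 = XOR of data positions {5,6,7,12,13,14,15,20,21,22,23,28,29,30,31} = 0⊕0⊕0⊕0⊕0⊕1⊕1⊕1⊕1⊕1⊕1⊕1⊕1⊕1⊕1 = 0
p8 = XOR of data positions {9,10,11,12,13,14,15,24,25,26,27,28,29,30,31} = 1⊕0⊕1⊕0⊕0⊕1⊕1⊕1⊕1⊕0⊕1⊕1⊕1⊕1⊕1 = 1
p16 = XOR of data positions {17,18,19,20,21,22,23,24,25,26,27,28,29,30,31} = 1⊕0⊕0⊕1⊕1⊕1⊕1⊕1⊕1⊕0⊕1⊕1⊕1⊕1⊕1 = 0
Parity bits p1,p2,p4,p8,p16 = 00010

00010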